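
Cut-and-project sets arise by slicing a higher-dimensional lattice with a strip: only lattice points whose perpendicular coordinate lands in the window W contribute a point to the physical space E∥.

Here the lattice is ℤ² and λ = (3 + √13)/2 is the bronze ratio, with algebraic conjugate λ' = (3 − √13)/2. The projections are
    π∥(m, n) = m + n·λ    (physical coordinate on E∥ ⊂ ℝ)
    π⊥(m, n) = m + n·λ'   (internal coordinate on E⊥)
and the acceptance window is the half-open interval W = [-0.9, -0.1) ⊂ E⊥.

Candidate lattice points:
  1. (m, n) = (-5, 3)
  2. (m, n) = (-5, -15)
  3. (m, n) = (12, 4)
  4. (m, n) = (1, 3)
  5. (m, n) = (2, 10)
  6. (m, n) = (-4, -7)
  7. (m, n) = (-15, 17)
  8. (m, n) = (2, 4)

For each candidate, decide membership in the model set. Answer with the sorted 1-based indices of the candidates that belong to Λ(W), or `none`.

Numerically λ ≈ 3.3028 and λ' = −1/λ ≈ -0.3028.
candidate 1: (m,n)=(-5,3) → π∥ = -5+3·λ ≈ 4.9083, π⊥ = -5+3·λ' ≈ -5.9083 ∉ [-0.9, -0.1) ⇒ out
candidate 2: (m,n)=(-5,-15) → π∥ = -5-15·λ ≈ -54.5416, π⊥ = -5-15·λ' ≈ -0.4584 ∈ [-0.9, -0.1) ⇒ IN Λ
candidate 3: (m,n)=(12,4) → π∥ = 12+4·λ ≈ 25.2111, π⊥ = 12+4·λ' ≈ 10.7889 ∉ [-0.9, -0.1) ⇒ out
candidate 4: (m,n)=(1,3) → π∥ = 1+3·λ ≈ 10.9083, π⊥ = 1+3·λ' ≈ 0.0917 ∉ [-0.9, -0.1) ⇒ out
candidate 5: (m,n)=(2,10) → π∥ = 2+10·λ ≈ 35.0278, π⊥ = 2+10·λ' ≈ -1.0278 ∉ [-0.9, -0.1) ⇒ out
candidate 6: (m,n)=(-4,-7) → π∥ = -4-7·λ ≈ -27.1194, π⊥ = -4-7·λ' ≈ -1.8806 ∉ [-0.9, -0.1) ⇒ out
candidate 7: (m,n)=(-15,17) → π∥ = -15+17·λ ≈ 41.1472, π⊥ = -15+17·λ' ≈ -20.1472 ∉ [-0.9, -0.1) ⇒ out
candidate 8: (m,n)=(2,4) → π∥ = 2+4·λ ≈ 15.2111, π⊥ = 2+4·λ' ≈ 0.7889 ∉ [-0.9, -0.1) ⇒ out

2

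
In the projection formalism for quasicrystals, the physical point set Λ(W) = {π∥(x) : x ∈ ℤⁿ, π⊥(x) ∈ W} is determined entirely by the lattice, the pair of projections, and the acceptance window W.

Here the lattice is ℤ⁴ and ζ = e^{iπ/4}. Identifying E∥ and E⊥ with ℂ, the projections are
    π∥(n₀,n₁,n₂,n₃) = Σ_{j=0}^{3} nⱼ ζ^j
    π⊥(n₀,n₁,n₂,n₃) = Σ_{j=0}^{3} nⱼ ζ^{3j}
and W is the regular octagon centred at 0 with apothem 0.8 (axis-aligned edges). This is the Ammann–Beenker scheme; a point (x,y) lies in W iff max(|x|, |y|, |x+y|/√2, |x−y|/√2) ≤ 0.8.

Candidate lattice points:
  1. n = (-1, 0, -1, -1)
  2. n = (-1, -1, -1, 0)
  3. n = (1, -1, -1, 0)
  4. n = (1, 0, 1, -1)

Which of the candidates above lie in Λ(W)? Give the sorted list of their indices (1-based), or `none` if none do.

2

Internal map: ζ^{3j} for j=0..3 gives (1,0), (−√2/2,√2/2), (0,−1), (√2/2,√2/2).
#1 (-1, 0, -1, -1): internal (-1.70711, 0.29289); octagon support 1.70711 vs apothem 0.8 → ∉ W
#2 (-1, -1, -1, 0): internal (-0.29289, 0.29289); octagon support 0.41421 vs apothem 0.8 → ∈ W
#3 (1, -1, -1, 0): internal (1.70711, 0.29289); octagon support 1.70711 vs apothem 0.8 → ∉ W
#4 (1, 0, 1, -1): internal (0.29289, -1.70711); octagon support 1.70711 vs apothem 0.8 → ∉ W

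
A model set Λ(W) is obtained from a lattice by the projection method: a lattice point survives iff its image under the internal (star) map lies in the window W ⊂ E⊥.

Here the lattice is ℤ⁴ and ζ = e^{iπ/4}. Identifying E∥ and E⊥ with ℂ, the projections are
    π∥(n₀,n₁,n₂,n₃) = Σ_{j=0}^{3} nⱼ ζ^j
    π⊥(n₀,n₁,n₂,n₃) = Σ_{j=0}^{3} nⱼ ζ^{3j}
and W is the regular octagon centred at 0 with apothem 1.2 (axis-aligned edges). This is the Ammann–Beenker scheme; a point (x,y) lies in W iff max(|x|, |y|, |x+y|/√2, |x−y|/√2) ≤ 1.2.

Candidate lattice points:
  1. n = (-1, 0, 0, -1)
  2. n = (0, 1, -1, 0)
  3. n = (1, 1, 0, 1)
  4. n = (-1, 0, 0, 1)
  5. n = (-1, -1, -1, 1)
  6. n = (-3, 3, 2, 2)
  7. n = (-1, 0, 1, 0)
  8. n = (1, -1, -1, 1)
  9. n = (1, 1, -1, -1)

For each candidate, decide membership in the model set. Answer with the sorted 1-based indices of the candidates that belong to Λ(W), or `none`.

4, 5, 9

Internal map: ζ^{3j} for j=0..3 gives (1,0), (−√2/2,√2/2), (0,−1), (√2/2,√2/2).
candidate 1: n = (-1, 0, 0, -1) → π⊥ ≈ (-1.707107, -0.707107); max(|x|,|y|,|x±y|/√2) = 1.707107 > 1.2 ⇒ ∉ W
candidate 2: n = (0, 1, -1, 0) → π⊥ ≈ (-0.707107, +1.707107); max(|x|,|y|,|x±y|/√2) = 1.707107 > 1.2 ⇒ ∉ W
candidate 3: n = (1, 1, 0, 1) → π⊥ ≈ (+1.000000, +1.414214); max(|x|,|y|,|x±y|/√2) = 1.707107 > 1.2 ⇒ ∉ W
candidate 4: n = (-1, 0, 0, 1) → π⊥ ≈ (-0.292893, +0.707107); max(|x|,|y|,|x±y|/√2) = 0.707107 ≤ 1.2 ⇒ ∈ W
candidate 5: n = (-1, -1, -1, 1) → π⊥ ≈ (+0.414214, +1.000000); max(|x|,|y|,|x±y|/√2) = 1.000000 ≤ 1.2 ⇒ ∈ W
candidate 6: n = (-3, 3, 2, 2) → π⊥ ≈ (-3.707107, +1.535534); max(|x|,|y|,|x±y|/√2) = 3.707107 > 1.2 ⇒ ∉ W
candidate 7: n = (-1, 0, 1, 0) → π⊥ ≈ (-1.000000, -1.000000); max(|x|,|y|,|x±y|/√2) = 1.414214 > 1.2 ⇒ ∉ W
candidate 8: n = (1, -1, -1, 1) → π⊥ ≈ (+2.414214, +1.000000); max(|x|,|y|,|x±y|/√2) = 2.414214 > 1.2 ⇒ ∉ W
candidate 9: n = (1, 1, -1, -1) → π⊥ ≈ (-0.414214, +1.000000); max(|x|,|y|,|x±y|/√2) = 1.000000 ≤ 1.2 ⇒ ∈ W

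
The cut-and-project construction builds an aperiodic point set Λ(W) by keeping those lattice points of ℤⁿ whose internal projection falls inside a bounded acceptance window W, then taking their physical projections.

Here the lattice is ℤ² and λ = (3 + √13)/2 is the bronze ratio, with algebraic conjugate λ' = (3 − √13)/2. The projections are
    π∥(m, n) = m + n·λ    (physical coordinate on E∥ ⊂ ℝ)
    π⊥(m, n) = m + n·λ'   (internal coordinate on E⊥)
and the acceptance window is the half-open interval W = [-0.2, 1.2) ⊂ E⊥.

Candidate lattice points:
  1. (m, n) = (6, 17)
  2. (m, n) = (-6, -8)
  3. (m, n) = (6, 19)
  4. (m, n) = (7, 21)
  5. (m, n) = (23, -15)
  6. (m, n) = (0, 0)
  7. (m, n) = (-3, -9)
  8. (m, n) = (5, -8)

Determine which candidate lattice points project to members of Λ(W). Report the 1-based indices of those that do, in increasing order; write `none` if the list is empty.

λ' = (3−√13)/2 ≈ -0.3028.
candidate 1: (m,n)=(6,17) → π∥ = 6+17·λ ≈ 62.1472, π⊥ = 6+17·λ' ≈ 0.8528 ∈ [-0.2, 1.2) ⇒ IN Λ
candidate 2: (m,n)=(-6,-8) → π∥ = -6-8·λ ≈ -32.4222, π⊥ = -6-8·λ' ≈ -3.5778 ∉ [-0.2, 1.2) ⇒ out
candidate 3: (m,n)=(6,19) → π∥ = 6+19·λ ≈ 68.7527, π⊥ = 6+19·λ' ≈ 0.2473 ∈ [-0.2, 1.2) ⇒ IN Λ
candidate 4: (m,n)=(7,21) → π∥ = 7+21·λ ≈ 76.3583, π⊥ = 7+21·λ' ≈ 0.6417 ∈ [-0.2, 1.2) ⇒ IN Λ
candidate 5: (m,n)=(23,-15) → π∥ = 23-15·λ ≈ -26.5416, π⊥ = 23-15·λ' ≈ 27.5416 ∉ [-0.2, 1.2) ⇒ out
candidate 6: (m,n)=(0,0) → π∥ = 0+0·λ ≈ 0.0000, π⊥ = 0+0·λ' ≈ 0.0000 ∈ [-0.2, 1.2) ⇒ IN Λ
candidate 7: (m,n)=(-3,-9) → π∥ = -3-9·λ ≈ -32.7250, π⊥ = -3-9·λ' ≈ -0.2750 ∉ [-0.2, 1.2) ⇒ out
candidate 8: (m,n)=(5,-8) → π∥ = 5-8·λ ≈ -21.4222, π⊥ = 5-8·λ' ≈ 7.4222 ∉ [-0.2, 1.2) ⇒ out

1, 3, 4, 6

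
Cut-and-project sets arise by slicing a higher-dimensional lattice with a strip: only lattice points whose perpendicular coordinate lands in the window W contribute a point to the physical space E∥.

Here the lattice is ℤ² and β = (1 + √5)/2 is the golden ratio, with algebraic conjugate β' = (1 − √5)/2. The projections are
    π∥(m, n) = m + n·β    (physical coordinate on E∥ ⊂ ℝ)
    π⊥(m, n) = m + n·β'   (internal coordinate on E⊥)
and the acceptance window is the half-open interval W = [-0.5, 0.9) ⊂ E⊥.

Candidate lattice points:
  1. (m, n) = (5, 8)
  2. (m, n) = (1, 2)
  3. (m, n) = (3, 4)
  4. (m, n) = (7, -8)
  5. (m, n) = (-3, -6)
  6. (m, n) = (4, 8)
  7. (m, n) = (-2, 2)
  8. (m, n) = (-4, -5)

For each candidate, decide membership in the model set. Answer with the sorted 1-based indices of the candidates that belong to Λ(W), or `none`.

Compute β' = (1−√5)/2 = -0.61803, so π⊥(m,n) = m -0.61803·n.
[1] lift (5,8): star map gives 0.05573; window check -0.5 ≤ 0.05573 < 0.9 is true → IN Λ
[2] lift (1,2): star map gives -0.23607; window check -0.5 ≤ -0.23607 < 0.9 is true → IN Λ
[3] lift (3,4): star map gives 0.52786; window check -0.5 ≤ 0.52786 < 0.9 is true → IN Λ
[4] lift (7,-8): star map gives 11.94427; window check -0.5 ≤ 11.94427 < 0.9 is false → out
[5] lift (-3,-6): star map gives 0.70820; window check -0.5 ≤ 0.70820 < 0.9 is true → IN Λ
[6] lift (4,8): star map gives -0.94427; window check -0.5 ≤ -0.94427 < 0.9 is false → out
[7] lift (-2,2): star map gives -3.23607; window check -0.5 ≤ -3.23607 < 0.9 is false → out
[8] lift (-4,-5): star map gives -0.90983; window check -0.5 ≤ -0.90983 < 0.9 is false → out

1, 2, 3, 5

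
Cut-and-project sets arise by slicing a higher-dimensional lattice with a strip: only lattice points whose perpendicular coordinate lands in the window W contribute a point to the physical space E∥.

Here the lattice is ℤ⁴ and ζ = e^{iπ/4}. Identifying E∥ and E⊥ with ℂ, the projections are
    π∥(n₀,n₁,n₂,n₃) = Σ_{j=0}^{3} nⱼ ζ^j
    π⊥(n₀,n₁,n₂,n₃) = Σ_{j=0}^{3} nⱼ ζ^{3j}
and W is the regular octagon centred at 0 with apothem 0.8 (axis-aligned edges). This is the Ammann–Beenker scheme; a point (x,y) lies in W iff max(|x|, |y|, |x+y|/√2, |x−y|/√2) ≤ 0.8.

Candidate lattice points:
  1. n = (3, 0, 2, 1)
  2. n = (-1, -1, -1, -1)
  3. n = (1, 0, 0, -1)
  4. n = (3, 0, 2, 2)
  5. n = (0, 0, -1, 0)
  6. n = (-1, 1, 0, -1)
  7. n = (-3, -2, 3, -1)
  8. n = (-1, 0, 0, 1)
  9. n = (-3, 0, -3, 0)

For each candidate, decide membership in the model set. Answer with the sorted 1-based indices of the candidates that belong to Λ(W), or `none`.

3, 8

π⊥(n) = n₀ + n₁ζ³ + n₂ζ⁶ + n₃ζ⁹ where ζ = e^{iπ/4}.
#1 (3, 0, 2, 1): internal (3.707107, -1.292893); octagon support 3.707107 vs apothem 0.8 → ∉ W
#2 (-1, -1, -1, -1): internal (-1.000000, -0.414214); octagon support 1.000000 vs apothem 0.8 → ∉ W
#3 (1, 0, 0, -1): internal (0.292893, -0.707107); octagon support 0.707107 vs apothem 0.8 → ∈ W
#4 (3, 0, 2, 2): internal (4.414214, -0.585786); octagon support 4.414214 vs apothem 0.8 → ∉ W
#5 (0, 0, -1, 0): internal (0.000000, 1.000000); octagon support 1.000000 vs apothem 0.8 → ∉ W
#6 (-1, 1, 0, -1): internal (-2.414214, 0.000000); octagon support 2.414214 vs apothem 0.8 → ∉ W
#7 (-3, -2, 3, -1): internal (-2.292893, -5.121320); octagon support 5.242641 vs apothem 0.8 → ∉ W
#8 (-1, 0, 0, 1): internal (-0.292893, 0.707107); octagon support 0.707107 vs apothem 0.8 → ∈ W
#9 (-3, 0, -3, 0): internal (-3.000000, 3.000000); octagon support 4.242641 vs apothem 0.8 → ∉ W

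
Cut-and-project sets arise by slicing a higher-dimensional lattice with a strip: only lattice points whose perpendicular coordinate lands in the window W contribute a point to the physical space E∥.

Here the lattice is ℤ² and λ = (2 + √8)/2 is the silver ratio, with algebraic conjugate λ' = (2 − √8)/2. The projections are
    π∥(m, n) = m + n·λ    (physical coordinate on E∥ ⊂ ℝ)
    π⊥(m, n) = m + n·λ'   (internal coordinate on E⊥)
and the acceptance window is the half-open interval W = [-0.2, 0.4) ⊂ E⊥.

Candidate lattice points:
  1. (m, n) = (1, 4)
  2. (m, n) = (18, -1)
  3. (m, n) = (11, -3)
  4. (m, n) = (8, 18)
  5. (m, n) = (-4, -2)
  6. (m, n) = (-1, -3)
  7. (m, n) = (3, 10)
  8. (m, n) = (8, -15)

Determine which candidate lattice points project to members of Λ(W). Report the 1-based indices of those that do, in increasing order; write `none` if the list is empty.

λ' = (2−√8)/2 ≈ -0.414214.
[1] lift (1,4): star map gives -0.656854; window check -0.2 ≤ -0.656854 < 0.4 is false → out
[2] lift (18,-1): star map gives 18.414214; window check -0.2 ≤ 18.414214 < 0.4 is false → out
[3] lift (11,-3): star map gives 12.242641; window check -0.2 ≤ 12.242641 < 0.4 is false → out
[4] lift (8,18): star map gives 0.544156; window check -0.2 ≤ 0.544156 < 0.4 is false → out
[5] lift (-4,-2): star map gives -3.171573; window check -0.2 ≤ -3.171573 < 0.4 is false → out
[6] lift (-1,-3): star map gives 0.242641; window check -0.2 ≤ 0.242641 < 0.4 is true → IN Λ
[7] lift (3,10): star map gives -1.142136; window check -0.2 ≤ -1.142136 < 0.4 is false → out
[8] lift (8,-15): star map gives 14.213203; window check -0.2 ≤ 14.213203 < 0.4 is false → out

6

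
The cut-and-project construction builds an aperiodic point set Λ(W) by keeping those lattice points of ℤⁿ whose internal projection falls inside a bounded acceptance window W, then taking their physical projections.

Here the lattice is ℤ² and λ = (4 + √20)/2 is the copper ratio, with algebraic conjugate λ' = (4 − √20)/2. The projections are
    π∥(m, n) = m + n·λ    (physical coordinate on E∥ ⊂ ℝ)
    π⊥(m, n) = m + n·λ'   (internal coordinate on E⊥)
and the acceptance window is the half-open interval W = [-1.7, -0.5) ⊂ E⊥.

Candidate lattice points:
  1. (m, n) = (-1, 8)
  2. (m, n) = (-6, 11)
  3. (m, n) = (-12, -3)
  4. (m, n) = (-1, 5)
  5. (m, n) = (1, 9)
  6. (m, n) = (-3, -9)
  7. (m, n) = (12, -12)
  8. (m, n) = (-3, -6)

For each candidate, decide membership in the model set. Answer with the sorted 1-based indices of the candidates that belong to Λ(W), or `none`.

Compute λ' = (4−√20)/2 = -0.236068, so π⊥(m,n) = m -0.236068·n.
#1 (-1,8): internal coord -1 + (8)·λ' = -2.888544; -2.888544 ∉ [-1.7, -0.5) → out
#2 (-6,11): internal coord -6 + (11)·λ' = -8.596748; -8.596748 ∉ [-1.7, -0.5) → out
#3 (-12,-3): internal coord -12 + (-3)·λ' = -11.291796; -11.291796 ∉ [-1.7, -0.5) → out
#4 (-1,5): internal coord -1 + (5)·λ' = -2.180340; -2.180340 ∉ [-1.7, -0.5) → out
#5 (1,9): internal coord 1 + (9)·λ' = -1.124612; -1.124612 ∈ [-1.7, -0.5) → IN Λ
#6 (-3,-9): internal coord -3 + (-9)·λ' = -0.875388; -0.875388 ∈ [-1.7, -0.5) → IN Λ
#7 (12,-12): internal coord 12 + (-12)·λ' = +14.832816; +14.832816 ∉ [-1.7, -0.5) → out
#8 (-3,-6): internal coord -3 + (-6)·λ' = -1.583592; -1.583592 ∈ [-1.7, -0.5) → IN Λ

5, 6, 8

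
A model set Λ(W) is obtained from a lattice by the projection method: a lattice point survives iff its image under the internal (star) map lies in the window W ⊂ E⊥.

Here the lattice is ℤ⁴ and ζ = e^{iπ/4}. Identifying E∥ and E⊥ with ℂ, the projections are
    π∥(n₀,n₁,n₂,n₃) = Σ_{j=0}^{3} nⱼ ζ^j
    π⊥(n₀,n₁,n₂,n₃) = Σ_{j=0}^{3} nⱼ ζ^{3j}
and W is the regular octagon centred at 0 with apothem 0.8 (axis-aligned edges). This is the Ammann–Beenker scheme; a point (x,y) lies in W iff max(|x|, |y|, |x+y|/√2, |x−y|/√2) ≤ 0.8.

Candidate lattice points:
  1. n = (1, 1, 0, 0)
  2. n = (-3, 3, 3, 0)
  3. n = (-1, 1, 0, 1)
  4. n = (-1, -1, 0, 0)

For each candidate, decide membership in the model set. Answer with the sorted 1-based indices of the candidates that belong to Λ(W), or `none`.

1, 4

π⊥(n) = n₀ + n₁ζ³ + n₂ζ⁶ + n₃ζ⁹ where ζ = e^{iπ/4}.
candidate 1: n = (1, 1, 0, 0) → π⊥ ≈ (+0.2929, +0.7071); max(|x|,|y|,|x±y|/√2) = 0.7071 ≤ 0.8 ⇒ ∈ W
candidate 2: n = (-3, 3, 3, 0) → π⊥ ≈ (-5.1213, -0.8787); max(|x|,|y|,|x±y|/√2) = 5.1213 > 0.8 ⇒ ∉ W
candidate 3: n = (-1, 1, 0, 1) → π⊥ ≈ (-1.0000, +1.4142); max(|x|,|y|,|x±y|/√2) = 1.7071 > 0.8 ⇒ ∉ W
candidate 4: n = (-1, -1, 0, 0) → π⊥ ≈ (-0.2929, -0.7071); max(|x|,|y|,|x±y|/√2) = 0.7071 ≤ 0.8 ⇒ ∈ W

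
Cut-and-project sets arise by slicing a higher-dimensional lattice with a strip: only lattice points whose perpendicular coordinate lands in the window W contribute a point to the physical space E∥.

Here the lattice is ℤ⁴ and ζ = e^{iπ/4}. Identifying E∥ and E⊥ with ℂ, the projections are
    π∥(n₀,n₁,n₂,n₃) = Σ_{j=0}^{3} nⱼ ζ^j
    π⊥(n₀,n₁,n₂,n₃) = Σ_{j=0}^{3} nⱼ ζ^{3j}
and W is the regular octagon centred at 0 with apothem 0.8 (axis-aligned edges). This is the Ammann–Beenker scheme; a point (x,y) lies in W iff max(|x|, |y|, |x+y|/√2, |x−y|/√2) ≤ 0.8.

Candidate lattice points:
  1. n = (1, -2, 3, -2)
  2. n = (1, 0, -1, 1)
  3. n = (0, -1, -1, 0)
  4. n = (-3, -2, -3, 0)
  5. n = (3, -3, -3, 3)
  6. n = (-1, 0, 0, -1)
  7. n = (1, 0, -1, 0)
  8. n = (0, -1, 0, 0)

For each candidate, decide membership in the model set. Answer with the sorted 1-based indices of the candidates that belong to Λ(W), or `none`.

3

Internal map: ζ^{3j} for j=0..3 gives (1,0), (−√2/2,√2/2), (0,−1), (√2/2,√2/2).
candidate 1: n = (1, -2, 3, -2) → π⊥ ≈ (+1.0000, -5.8284); max(|x|,|y|,|x±y|/√2) = 5.8284 > 0.8 ⇒ ∉ W
candidate 2: n = (1, 0, -1, 1) → π⊥ ≈ (+1.7071, +1.7071); max(|x|,|y|,|x±y|/√2) = 2.4142 > 0.8 ⇒ ∉ W
candidate 3: n = (0, -1, -1, 0) → π⊥ ≈ (+0.7071, +0.2929); max(|x|,|y|,|x±y|/√2) = 0.7071 ≤ 0.8 ⇒ ∈ W
candidate 4: n = (-3, -2, -3, 0) → π⊥ ≈ (-1.5858, +1.5858); max(|x|,|y|,|x±y|/√2) = 2.2426 > 0.8 ⇒ ∉ W
candidate 5: n = (3, -3, -3, 3) → π⊥ ≈ (+7.2426, +3.0000); max(|x|,|y|,|x±y|/√2) = 7.2426 > 0.8 ⇒ ∉ W
candidate 6: n = (-1, 0, 0, -1) → π⊥ ≈ (-1.7071, -0.7071); max(|x|,|y|,|x±y|/√2) = 1.7071 > 0.8 ⇒ ∉ W
candidate 7: n = (1, 0, -1, 0) → π⊥ ≈ (+1.0000, +1.0000); max(|x|,|y|,|x±y|/√2) = 1.4142 > 0.8 ⇒ ∉ W
candidate 8: n = (0, -1, 0, 0) → π⊥ ≈ (+0.7071, -0.7071); max(|x|,|y|,|x±y|/√2) = 1.0000 > 0.8 ⇒ ∉ W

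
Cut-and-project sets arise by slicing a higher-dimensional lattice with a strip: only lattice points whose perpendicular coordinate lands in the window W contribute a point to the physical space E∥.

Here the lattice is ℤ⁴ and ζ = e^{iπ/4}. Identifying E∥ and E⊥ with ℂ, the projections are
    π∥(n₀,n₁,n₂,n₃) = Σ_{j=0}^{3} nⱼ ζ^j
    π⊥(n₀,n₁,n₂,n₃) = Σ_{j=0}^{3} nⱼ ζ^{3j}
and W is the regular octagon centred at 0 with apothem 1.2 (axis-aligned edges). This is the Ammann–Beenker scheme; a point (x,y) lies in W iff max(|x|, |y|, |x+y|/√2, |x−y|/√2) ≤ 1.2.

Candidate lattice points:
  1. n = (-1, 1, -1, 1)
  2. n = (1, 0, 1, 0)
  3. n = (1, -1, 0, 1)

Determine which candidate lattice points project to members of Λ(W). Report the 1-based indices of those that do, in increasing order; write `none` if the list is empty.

π⊥(n) = n₀ + n₁ζ³ + n₂ζ⁶ + n₃ζ⁹ where ζ = e^{iπ/4}.
#1 (-1, 1, -1, 1): internal (-1.0000, 2.4142); octagon support 2.4142 vs apothem 1.2 → ∉ W
#2 (1, 0, 1, 0): internal (1.0000, -1.0000); octagon support 1.4142 vs apothem 1.2 → ∉ W
#3 (1, -1, 0, 1): internal (2.4142, 0.0000); octagon support 2.4142 vs apothem 1.2 → ∉ W

none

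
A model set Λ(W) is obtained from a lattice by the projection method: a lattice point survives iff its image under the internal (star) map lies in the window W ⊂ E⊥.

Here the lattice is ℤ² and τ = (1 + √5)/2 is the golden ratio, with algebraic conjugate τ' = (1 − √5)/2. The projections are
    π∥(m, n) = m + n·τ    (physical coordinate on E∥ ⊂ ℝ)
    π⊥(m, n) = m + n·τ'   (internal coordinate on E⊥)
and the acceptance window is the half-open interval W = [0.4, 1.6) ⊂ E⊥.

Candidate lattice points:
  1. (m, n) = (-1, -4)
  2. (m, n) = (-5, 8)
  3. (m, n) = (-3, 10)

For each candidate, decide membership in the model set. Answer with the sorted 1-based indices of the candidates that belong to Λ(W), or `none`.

1

Compute τ' = (1−√5)/2 = -0.6180, so π⊥(m,n) = m -0.6180·n.
candidate 1: (m,n)=(-1,-4) → π∥ = -1-4·τ ≈ -7.4721, π⊥ = -1-4·τ' ≈ 1.4721 ∈ [0.4, 1.6) ⇒ IN Λ
candidate 2: (m,n)=(-5,8) → π∥ = -5+8·τ ≈ 7.9443, π⊥ = -5+8·τ' ≈ -9.9443 ∉ [0.4, 1.6) ⇒ out
candidate 3: (m,n)=(-3,10) → π∥ = -3+10·τ ≈ 13.1803, π⊥ = -3+10·τ' ≈ -9.1803 ∉ [0.4, 1.6) ⇒ out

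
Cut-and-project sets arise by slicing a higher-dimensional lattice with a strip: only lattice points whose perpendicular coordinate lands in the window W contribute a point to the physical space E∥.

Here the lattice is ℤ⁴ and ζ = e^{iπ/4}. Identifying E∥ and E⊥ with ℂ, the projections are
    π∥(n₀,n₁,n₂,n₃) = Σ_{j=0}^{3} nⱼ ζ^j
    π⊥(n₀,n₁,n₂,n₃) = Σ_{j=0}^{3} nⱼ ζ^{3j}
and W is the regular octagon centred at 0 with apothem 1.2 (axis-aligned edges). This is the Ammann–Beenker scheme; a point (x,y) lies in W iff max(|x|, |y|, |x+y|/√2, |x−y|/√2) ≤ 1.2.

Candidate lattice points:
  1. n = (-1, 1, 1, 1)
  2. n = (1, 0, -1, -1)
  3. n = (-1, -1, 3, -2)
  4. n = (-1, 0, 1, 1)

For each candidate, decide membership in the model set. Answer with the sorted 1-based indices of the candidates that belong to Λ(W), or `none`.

Internal map: ζ^{3j} for j=0..3 gives (1,0), (−√2/2,√2/2), (0,−1), (√2/2,√2/2).
#1 (-1, 1, 1, 1): internal (-1.0000, 0.4142); octagon support 1.0000 vs apothem 1.2 → ∈ W
#2 (1, 0, -1, -1): internal (0.2929, 0.2929); octagon support 0.4142 vs apothem 1.2 → ∈ W
#3 (-1, -1, 3, -2): internal (-1.7071, -5.1213); octagon support 5.1213 vs apothem 1.2 → ∉ W
#4 (-1, 0, 1, 1): internal (-0.2929, -0.2929); octagon support 0.4142 vs apothem 1.2 → ∈ W

1, 2, 4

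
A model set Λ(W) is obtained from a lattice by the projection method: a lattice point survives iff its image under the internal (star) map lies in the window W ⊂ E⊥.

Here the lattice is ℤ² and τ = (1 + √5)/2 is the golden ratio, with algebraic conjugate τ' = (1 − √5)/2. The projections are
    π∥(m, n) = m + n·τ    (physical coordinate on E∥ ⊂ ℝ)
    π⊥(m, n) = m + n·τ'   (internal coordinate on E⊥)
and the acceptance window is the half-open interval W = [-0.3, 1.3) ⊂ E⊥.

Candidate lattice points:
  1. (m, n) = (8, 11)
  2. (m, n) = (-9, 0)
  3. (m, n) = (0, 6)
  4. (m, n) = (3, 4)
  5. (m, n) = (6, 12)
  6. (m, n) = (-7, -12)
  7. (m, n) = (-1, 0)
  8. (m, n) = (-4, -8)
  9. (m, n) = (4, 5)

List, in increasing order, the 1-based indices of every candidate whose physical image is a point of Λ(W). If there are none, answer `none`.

1, 4, 6, 8, 9

Numerically τ ≈ 1.6180 and τ' = −1/τ ≈ -0.6180.
candidate 1: (m,n)=(8,11) → π∥ = 8+11·τ ≈ 25.7984, π⊥ = 8+11·τ' ≈ 1.2016 ∈ [-0.3, 1.3) ⇒ IN Λ
candidate 2: (m,n)=(-9,0) → π∥ = -9+0·τ ≈ -9.0000, π⊥ = -9+0·τ' ≈ -9.0000 ∉ [-0.3, 1.3) ⇒ out
candidate 3: (m,n)=(0,6) → π∥ = 0+6·τ ≈ 9.7082, π⊥ = 0+6·τ' ≈ -3.7082 ∉ [-0.3, 1.3) ⇒ out
candidate 4: (m,n)=(3,4) → π∥ = 3+4·τ ≈ 9.4721, π⊥ = 3+4·τ' ≈ 0.5279 ∈ [-0.3, 1.3) ⇒ IN Λ
candidate 5: (m,n)=(6,12) → π∥ = 6+12·τ ≈ 25.4164, π⊥ = 6+12·τ' ≈ -1.4164 ∉ [-0.3, 1.3) ⇒ out
candidate 6: (m,n)=(-7,-12) → π∥ = -7-12·τ ≈ -26.4164, π⊥ = -7-12·τ' ≈ 0.4164 ∈ [-0.3, 1.3) ⇒ IN Λ
candidate 7: (m,n)=(-1,0) → π∥ = -1+0·τ ≈ -1.0000, π⊥ = -1+0·τ' ≈ -1.0000 ∉ [-0.3, 1.3) ⇒ out
candidate 8: (m,n)=(-4,-8) → π∥ = -4-8·τ ≈ -16.9443, π⊥ = -4-8·τ' ≈ 0.9443 ∈ [-0.3, 1.3) ⇒ IN Λ
candidate 9: (m,n)=(4,5) → π∥ = 4+5·τ ≈ 12.0902, π⊥ = 4+5·τ' ≈ 0.9098 ∈ [-0.3, 1.3) ⇒ IN Λ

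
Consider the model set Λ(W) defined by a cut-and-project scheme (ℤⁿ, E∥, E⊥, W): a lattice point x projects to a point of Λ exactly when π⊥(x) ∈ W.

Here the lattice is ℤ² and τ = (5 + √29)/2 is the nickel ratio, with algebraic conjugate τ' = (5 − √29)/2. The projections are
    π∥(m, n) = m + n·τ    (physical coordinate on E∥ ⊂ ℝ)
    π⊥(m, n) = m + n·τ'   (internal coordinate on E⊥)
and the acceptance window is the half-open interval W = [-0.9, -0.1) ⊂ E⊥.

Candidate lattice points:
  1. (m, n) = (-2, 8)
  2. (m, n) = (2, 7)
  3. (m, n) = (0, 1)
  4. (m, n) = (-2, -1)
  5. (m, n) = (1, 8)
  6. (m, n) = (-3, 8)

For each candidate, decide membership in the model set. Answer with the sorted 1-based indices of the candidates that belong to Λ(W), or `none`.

Compute τ' = (5−√29)/2 = -0.192582, so π⊥(m,n) = m -0.192582·n.
#1 (-2,8): internal coord -2 + (8)·τ' = -3.540659; -3.540659 ∉ [-0.9, -0.1) → out
#2 (2,7): internal coord 2 + (7)·τ' = +0.651923; +0.651923 ∉ [-0.9, -0.1) → out
#3 (0,1): internal coord 0 + (1)·τ' = -0.192582; -0.192582 ∈ [-0.9, -0.1) → IN Λ
#4 (-2,-1): internal coord -2 + (-1)·τ' = -1.807418; -1.807418 ∉ [-0.9, -0.1) → out
#5 (1,8): internal coord 1 + (8)·τ' = -0.540659; -0.540659 ∈ [-0.9, -0.1) → IN Λ
#6 (-3,8): internal coord -3 + (8)·τ' = -4.540659; -4.540659 ∉ [-0.9, -0.1) → out

3, 5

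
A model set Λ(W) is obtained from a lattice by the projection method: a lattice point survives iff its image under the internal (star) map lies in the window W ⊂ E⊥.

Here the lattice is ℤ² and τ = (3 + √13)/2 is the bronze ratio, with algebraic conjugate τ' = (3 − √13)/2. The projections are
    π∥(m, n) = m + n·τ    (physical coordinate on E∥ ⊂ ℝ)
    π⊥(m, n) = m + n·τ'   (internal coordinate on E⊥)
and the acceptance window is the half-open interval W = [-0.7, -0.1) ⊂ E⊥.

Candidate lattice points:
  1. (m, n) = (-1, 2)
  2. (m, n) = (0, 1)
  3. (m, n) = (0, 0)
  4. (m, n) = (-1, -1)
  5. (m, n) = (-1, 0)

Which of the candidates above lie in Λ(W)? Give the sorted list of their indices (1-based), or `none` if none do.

Compute τ' = (3−√13)/2 = -0.3028, so π⊥(m,n) = m -0.3028·n.
candidate 1: (m,n)=(-1,2) → π∥ = -1+2·τ ≈ 5.6056, π⊥ = -1+2·τ' ≈ -1.6056 ∉ [-0.7, -0.1) ⇒ out
candidate 2: (m,n)=(0,1) → π∥ = 0+1·τ ≈ 3.3028, π⊥ = 0+1·τ' ≈ -0.3028 ∈ [-0.7, -0.1) ⇒ IN Λ
candidate 3: (m,n)=(0,0) → π∥ = 0+0·τ ≈ 0.0000, π⊥ = 0+0·τ' ≈ 0.0000 ∉ [-0.7, -0.1) ⇒ out
candidate 4: (m,n)=(-1,-1) → π∥ = -1-1·τ ≈ -4.3028, π⊥ = -1-1·τ' ≈ -0.6972 ∈ [-0.7, -0.1) ⇒ IN Λ
candidate 5: (m,n)=(-1,0) → π∥ = -1+0·τ ≈ -1.0000, π⊥ = -1+0·τ' ≈ -1.0000 ∉ [-0.7, -0.1) ⇒ out

2, 4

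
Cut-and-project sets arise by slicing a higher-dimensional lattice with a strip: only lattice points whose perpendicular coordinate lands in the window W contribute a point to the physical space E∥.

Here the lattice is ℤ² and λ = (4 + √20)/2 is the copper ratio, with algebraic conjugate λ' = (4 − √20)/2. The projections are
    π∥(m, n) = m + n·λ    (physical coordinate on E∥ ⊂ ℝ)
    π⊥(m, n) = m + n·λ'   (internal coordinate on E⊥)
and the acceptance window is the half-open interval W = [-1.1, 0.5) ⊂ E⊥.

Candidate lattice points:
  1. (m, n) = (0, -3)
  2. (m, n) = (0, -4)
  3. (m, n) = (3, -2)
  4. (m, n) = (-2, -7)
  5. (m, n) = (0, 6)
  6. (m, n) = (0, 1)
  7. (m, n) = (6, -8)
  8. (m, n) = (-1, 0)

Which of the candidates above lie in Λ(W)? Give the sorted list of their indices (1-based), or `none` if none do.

4, 6, 8

λ' = (4−√20)/2 ≈ -0.2361.
[1] lift (0,-3): star map gives 0.7082; window check -1.1 ≤ 0.7082 < 0.5 is false → out
[2] lift (0,-4): star map gives 0.9443; window check -1.1 ≤ 0.9443 < 0.5 is false → out
[3] lift (3,-2): star map gives 3.4721; window check -1.1 ≤ 3.4721 < 0.5 is false → out
[4] lift (-2,-7): star map gives -0.3475; window check -1.1 ≤ -0.3475 < 0.5 is true → IN Λ
[5] lift (0,6): star map gives -1.4164; window check -1.1 ≤ -1.4164 < 0.5 is false → out
[6] lift (0,1): star map gives -0.2361; window check -1.1 ≤ -0.2361 < 0.5 is true → IN Λ
[7] lift (6,-8): star map gives 7.8885; window check -1.1 ≤ 7.8885 < 0.5 is false → out
[8] lift (-1,0): star map gives -1.0000; window check -1.1 ≤ -1.0000 < 0.5 is true → IN Λ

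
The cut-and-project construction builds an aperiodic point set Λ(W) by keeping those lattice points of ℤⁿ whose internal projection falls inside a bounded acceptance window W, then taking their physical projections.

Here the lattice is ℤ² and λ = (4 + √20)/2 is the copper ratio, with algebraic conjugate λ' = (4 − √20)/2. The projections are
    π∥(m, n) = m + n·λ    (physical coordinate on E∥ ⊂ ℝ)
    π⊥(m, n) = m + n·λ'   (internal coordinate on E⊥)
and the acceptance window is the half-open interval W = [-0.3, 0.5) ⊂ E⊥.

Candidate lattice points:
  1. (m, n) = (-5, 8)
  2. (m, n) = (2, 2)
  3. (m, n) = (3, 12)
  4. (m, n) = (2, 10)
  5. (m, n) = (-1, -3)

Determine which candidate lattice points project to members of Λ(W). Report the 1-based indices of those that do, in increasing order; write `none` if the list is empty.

3, 5

Compute λ' = (4−√20)/2 = -0.23607, so π⊥(m,n) = m -0.23607·n.
[1] lift (-5,8): star map gives -6.88854; window check -0.3 ≤ -6.88854 < 0.5 is false → out
[2] lift (2,2): star map gives 1.52786; window check -0.3 ≤ 1.52786 < 0.5 is false → out
[3] lift (3,12): star map gives 0.16718; window check -0.3 ≤ 0.16718 < 0.5 is true → IN Λ
[4] lift (2,10): star map gives -0.36068; window check -0.3 ≤ -0.36068 < 0.5 is false → out
[5] lift (-1,-3): star map gives -0.29180; window check -0.3 ≤ -0.29180 < 0.5 is true → IN Λ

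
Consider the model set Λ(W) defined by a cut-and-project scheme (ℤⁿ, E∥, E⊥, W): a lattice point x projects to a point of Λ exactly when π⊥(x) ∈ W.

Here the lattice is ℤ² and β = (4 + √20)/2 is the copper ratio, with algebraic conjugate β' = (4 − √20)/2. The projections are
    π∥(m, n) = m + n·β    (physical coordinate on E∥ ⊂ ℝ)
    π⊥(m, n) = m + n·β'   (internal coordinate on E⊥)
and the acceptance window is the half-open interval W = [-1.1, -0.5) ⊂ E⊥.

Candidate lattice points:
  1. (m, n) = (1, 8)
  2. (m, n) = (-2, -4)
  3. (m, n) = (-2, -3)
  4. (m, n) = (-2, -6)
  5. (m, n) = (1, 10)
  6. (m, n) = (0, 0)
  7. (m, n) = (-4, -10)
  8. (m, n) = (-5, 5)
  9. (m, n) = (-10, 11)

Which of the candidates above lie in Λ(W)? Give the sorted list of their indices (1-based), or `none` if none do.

1, 2, 4

Compute β' = (4−√20)/2 = -0.23607, so π⊥(m,n) = m -0.23607·n.
#1 (1,8): internal coord 1 + (8)·β' = -0.88854; -0.88854 ∈ [-1.1, -0.5) → IN Λ
#2 (-2,-4): internal coord -2 + (-4)·β' = -1.05573; -1.05573 ∈ [-1.1, -0.5) → IN Λ
#3 (-2,-3): internal coord -2 + (-3)·β' = -1.29180; -1.29180 ∉ [-1.1, -0.5) → out
#4 (-2,-6): internal coord -2 + (-6)·β' = -0.58359; -0.58359 ∈ [-1.1, -0.5) → IN Λ
#5 (1,10): internal coord 1 + (10)·β' = -1.36068; -1.36068 ∉ [-1.1, -0.5) → out
#6 (0,0): internal coord 0 + (0)·β' = +0.00000; +0.00000 ∉ [-1.1, -0.5) → out
#7 (-4,-10): internal coord -4 + (-10)·β' = -1.63932; -1.63932 ∉ [-1.1, -0.5) → out
#8 (-5,5): internal coord -5 + (5)·β' = -6.18034; -6.18034 ∉ [-1.1, -0.5) → out
#9 (-10,11): internal coord -10 + (11)·β' = -12.59675; -12.59675 ∉ [-1.1, -0.5) → out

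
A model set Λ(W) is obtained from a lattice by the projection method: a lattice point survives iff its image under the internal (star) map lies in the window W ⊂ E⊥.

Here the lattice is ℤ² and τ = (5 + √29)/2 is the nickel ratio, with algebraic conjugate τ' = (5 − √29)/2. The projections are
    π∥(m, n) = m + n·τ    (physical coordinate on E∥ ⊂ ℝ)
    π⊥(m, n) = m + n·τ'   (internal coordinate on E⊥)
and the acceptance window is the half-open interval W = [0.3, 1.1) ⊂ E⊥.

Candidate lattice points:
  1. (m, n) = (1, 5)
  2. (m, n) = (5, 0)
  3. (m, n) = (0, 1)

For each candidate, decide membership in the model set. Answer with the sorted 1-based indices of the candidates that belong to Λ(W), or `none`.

Numerically τ ≈ 5.19258 and τ' = −1/τ ≈ -0.19258.
[1] lift (1,5): star map gives 0.03709; window check 0.3 ≤ 0.03709 < 1.1 is false → out
[2] lift (5,0): star map gives 5.00000; window check 0.3 ≤ 5.00000 < 1.1 is false → out
[3] lift (0,1): star map gives -0.19258; window check 0.3 ≤ -0.19258 < 1.1 is false → out

none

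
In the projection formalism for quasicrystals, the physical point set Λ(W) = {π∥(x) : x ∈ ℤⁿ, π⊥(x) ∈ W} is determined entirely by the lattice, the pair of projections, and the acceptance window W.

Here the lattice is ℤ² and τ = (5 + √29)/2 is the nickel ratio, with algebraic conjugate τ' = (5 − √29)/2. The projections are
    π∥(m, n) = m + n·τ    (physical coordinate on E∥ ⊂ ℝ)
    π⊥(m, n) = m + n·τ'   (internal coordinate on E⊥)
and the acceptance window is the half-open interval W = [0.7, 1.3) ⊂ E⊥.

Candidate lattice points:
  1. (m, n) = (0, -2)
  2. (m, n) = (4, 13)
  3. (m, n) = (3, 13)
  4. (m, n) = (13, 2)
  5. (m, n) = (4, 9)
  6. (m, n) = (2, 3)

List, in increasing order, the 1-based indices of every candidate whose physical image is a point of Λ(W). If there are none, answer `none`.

none

Compute τ' = (5−√29)/2 = -0.19258, so π⊥(m,n) = m -0.19258·n.
#1 (0,-2): internal coord 0 + (-2)·τ' = +0.38516; +0.38516 ∉ [0.7, 1.3) → out
#2 (4,13): internal coord 4 + (13)·τ' = +1.49643; +1.49643 ∉ [0.7, 1.3) → out
#3 (3,13): internal coord 3 + (13)·τ' = +0.49643; +0.49643 ∉ [0.7, 1.3) → out
#4 (13,2): internal coord 13 + (2)·τ' = +12.61484; +12.61484 ∉ [0.7, 1.3) → out
#5 (4,9): internal coord 4 + (9)·τ' = +2.26676; +2.26676 ∉ [0.7, 1.3) → out
#6 (2,3): internal coord 2 + (3)·τ' = +1.42225; +1.42225 ∉ [0.7, 1.3) → out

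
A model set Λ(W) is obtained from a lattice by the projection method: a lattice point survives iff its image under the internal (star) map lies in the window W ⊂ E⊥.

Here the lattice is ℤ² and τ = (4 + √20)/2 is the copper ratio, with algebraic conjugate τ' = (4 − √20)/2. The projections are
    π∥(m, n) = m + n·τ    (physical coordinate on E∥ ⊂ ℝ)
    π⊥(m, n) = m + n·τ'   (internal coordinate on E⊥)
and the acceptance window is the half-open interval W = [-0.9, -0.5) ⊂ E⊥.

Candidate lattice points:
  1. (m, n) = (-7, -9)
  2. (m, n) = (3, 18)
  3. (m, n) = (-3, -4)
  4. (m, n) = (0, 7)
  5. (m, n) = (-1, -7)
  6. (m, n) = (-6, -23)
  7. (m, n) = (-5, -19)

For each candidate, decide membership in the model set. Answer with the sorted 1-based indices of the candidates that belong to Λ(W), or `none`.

6, 7

Numerically τ ≈ 4.236068 and τ' = −1/τ ≈ -0.236068.
#1 (-7,-9): internal coord -7 + (-9)·τ' = -4.875388; -4.875388 ∉ [-0.9, -0.5) → out
#2 (3,18): internal coord 3 + (18)·τ' = -1.249224; -1.249224 ∉ [-0.9, -0.5) → out
#3 (-3,-4): internal coord -3 + (-4)·τ' = -2.055728; -2.055728 ∉ [-0.9, -0.5) → out
#4 (0,7): internal coord 0 + (7)·τ' = -1.652476; -1.652476 ∉ [-0.9, -0.5) → out
#5 (-1,-7): internal coord -1 + (-7)·τ' = +0.652476; +0.652476 ∉ [-0.9, -0.5) → out
#6 (-6,-23): internal coord -6 + (-23)·τ' = -0.570437; -0.570437 ∈ [-0.9, -0.5) → IN Λ
#7 (-5,-19): internal coord -5 + (-19)·τ' = -0.514708; -0.514708 ∈ [-0.9, -0.5) → IN Λ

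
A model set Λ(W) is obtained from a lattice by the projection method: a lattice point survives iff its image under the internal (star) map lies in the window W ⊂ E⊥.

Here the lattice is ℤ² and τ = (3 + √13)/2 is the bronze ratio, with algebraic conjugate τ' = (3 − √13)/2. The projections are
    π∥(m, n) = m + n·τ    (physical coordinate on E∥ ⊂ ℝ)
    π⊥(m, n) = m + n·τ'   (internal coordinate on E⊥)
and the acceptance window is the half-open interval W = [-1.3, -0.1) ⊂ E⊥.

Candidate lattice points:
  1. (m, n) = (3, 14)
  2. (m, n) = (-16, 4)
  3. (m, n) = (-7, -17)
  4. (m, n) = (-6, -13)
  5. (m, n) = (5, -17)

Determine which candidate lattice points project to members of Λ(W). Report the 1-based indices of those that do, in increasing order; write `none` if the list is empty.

1

Compute τ' = (3−√13)/2 = -0.302776, so π⊥(m,n) = m -0.302776·n.
candidate 1: (m,n)=(3,14) → π∥ = 3+14·τ ≈ 49.238859, π⊥ = 3+14·τ' ≈ -1.238859 ∈ [-1.3, -0.1) ⇒ IN Λ
candidate 2: (m,n)=(-16,4) → π∥ = -16+4·τ ≈ -2.788897, π⊥ = -16+4·τ' ≈ -17.211103 ∉ [-1.3, -0.1) ⇒ out
candidate 3: (m,n)=(-7,-17) → π∥ = -7-17·τ ≈ -63.147186, π⊥ = -7-17·τ' ≈ -1.852814 ∉ [-1.3, -0.1) ⇒ out
candidate 4: (m,n)=(-6,-13) → π∥ = -6-13·τ ≈ -48.936083, π⊥ = -6-13·τ' ≈ -2.063917 ∉ [-1.3, -0.1) ⇒ out
candidate 5: (m,n)=(5,-17) → π∥ = 5-17·τ ≈ -51.147186, π⊥ = 5-17·τ' ≈ 10.147186 ∉ [-1.3, -0.1) ⇒ out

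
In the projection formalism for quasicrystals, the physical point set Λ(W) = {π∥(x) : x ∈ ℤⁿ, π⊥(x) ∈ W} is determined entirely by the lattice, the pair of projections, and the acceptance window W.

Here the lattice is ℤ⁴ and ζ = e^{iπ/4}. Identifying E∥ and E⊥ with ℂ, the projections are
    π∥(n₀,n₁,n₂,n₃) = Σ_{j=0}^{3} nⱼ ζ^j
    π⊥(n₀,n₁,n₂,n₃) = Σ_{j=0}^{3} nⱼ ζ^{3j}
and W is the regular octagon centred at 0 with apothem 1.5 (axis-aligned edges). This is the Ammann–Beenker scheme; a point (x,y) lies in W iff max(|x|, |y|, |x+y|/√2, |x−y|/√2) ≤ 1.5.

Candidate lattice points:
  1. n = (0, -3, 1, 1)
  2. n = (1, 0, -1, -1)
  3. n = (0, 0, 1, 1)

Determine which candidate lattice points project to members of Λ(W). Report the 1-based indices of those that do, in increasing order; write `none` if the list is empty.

2, 3

Internal map: ζ^{3j} for j=0..3 gives (1,0), (−√2/2,√2/2), (0,−1), (√2/2,√2/2).
candidate 1: n = (0, -3, 1, 1) → π⊥ ≈ (+2.82843, -2.41421); max(|x|,|y|,|x±y|/√2) = 3.70711 > 1.5 ⇒ ∉ W
candidate 2: n = (1, 0, -1, -1) → π⊥ ≈ (+0.29289, +0.29289); max(|x|,|y|,|x±y|/√2) = 0.41421 ≤ 1.5 ⇒ ∈ W
candidate 3: n = (0, 0, 1, 1) → π⊥ ≈ (+0.70711, -0.29289); max(|x|,|y|,|x±y|/√2) = 0.70711 ≤ 1.5 ⇒ ∈ W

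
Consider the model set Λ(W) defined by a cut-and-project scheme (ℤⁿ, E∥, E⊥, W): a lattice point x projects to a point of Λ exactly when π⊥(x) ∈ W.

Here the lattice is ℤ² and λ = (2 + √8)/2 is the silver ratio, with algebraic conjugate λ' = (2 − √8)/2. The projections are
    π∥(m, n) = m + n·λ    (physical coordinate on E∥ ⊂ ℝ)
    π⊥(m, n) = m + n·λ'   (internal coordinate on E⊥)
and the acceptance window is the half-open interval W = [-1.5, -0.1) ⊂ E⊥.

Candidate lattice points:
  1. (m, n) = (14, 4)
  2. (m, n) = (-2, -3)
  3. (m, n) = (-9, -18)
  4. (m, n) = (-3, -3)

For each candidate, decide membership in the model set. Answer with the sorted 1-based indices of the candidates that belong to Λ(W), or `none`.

2

Numerically λ ≈ 2.4142 and λ' = −1/λ ≈ -0.4142.
[1] lift (14,4): star map gives 12.3431; window check -1.5 ≤ 12.3431 < -0.1 is false → out
[2] lift (-2,-3): star map gives -0.7574; window check -1.5 ≤ -0.7574 < -0.1 is true → IN Λ
[3] lift (-9,-18): star map gives -1.5442; window check -1.5 ≤ -1.5442 < -0.1 is false → out
[4] lift (-3,-3): star map gives -1.7574; window check -1.5 ≤ -1.7574 < -0.1 is false → out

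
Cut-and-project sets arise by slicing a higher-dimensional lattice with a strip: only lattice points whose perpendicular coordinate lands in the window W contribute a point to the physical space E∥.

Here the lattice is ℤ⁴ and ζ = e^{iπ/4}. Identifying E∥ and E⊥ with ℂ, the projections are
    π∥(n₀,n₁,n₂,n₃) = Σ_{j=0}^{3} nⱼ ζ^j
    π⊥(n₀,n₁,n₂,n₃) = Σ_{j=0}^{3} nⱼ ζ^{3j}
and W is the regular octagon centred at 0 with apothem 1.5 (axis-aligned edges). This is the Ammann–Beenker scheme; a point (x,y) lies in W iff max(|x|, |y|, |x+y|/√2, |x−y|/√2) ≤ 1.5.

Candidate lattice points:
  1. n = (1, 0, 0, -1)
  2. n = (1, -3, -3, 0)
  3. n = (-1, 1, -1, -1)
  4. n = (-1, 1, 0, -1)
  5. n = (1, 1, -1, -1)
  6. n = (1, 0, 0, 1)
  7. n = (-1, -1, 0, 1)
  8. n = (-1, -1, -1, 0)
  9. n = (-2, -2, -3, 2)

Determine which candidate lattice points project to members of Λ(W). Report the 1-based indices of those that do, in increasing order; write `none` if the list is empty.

1, 5, 7, 8

π⊥(n) = n₀ + n₁ζ³ + n₂ζ⁶ + n₃ζ⁹ where ζ = e^{iπ/4}.
#1 (1, 0, 0, -1): internal (0.2929, -0.7071); octagon support 0.7071 vs apothem 1.5 → ∈ W
#2 (1, -3, -3, 0): internal (3.1213, 0.8787); octagon support 3.1213 vs apothem 1.5 → ∉ W
#3 (-1, 1, -1, -1): internal (-2.4142, 1.0000); octagon support 2.4142 vs apothem 1.5 → ∉ W
#4 (-1, 1, 0, -1): internal (-2.4142, 0.0000); octagon support 2.4142 vs apothem 1.5 → ∉ W
#5 (1, 1, -1, -1): internal (-0.4142, 1.0000); octagon support 1.0000 vs apothem 1.5 → ∈ W
#6 (1, 0, 0, 1): internal (1.7071, 0.7071); octagon support 1.7071 vs apothem 1.5 → ∉ W
#7 (-1, -1, 0, 1): internal (0.4142, 0.0000); octagon support 0.4142 vs apothem 1.5 → ∈ W
#8 (-1, -1, -1, 0): internal (-0.2929, 0.2929); octagon support 0.4142 vs apothem 1.5 → ∈ W
#9 (-2, -2, -3, 2): internal (0.8284, 3.0000); octagon support 3.0000 vs apothem 1.5 → ∉ W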